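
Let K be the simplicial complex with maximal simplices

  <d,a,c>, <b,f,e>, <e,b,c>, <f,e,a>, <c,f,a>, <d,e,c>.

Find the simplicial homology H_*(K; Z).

H_0 = Z,  H_1 = Z,  H_2 = 0.

Fix the vertex order a < b < c < d < e < f and write every simplex with vertices in increasing order. Then dim K = 2 and the simplices of K are:

  0-simplices (6): a, b, c, d, e, f
  1-simplices (12): ac, ad, ae, af, bc, be, bf, cd, ce, cf, de, ef
  2-simplices (6): acd, acf, aef, bce, bef, cde

Hence C_0 ≅ Z^6, C_1 ≅ Z^12, C_2 ≅ Z^6.

Boundary ∂_1: C_1 → C_0 is given by ∂[p,q] = [q] − [p]. For instance
  ∂ce = e − c.
The resulting 6×12 matrix has rank 5, and its Smith normal form has invariant factors (1,1,1,1,1).

The boundary map ∂_2: C_2 → C_1 maps a triangle to the signed sum of its edges. For instance
  ∂bef = ef − bf + be,
  ∂cde = de − ce + cd.
The 12×6 boundary matrix has rank 6 and Smith normal form diag(1,1,1,1,1,1).

Reading off H_k = ker ∂_k / im ∂_{k+1}:

  H_0: rank C_0 − rank ∂_1 = 6 − 5 = 1, and the invariant factors of ∂_1 are all 1, so H_0 = Z.
  H_1: rank ker ∂_1 − rank ∂_2 = (12 − 5) − 6 = 1, and the invariant factors of ∂_2 are all 1, so H_1 = Z.
  H_2: rank ker ∂_2 − rank ∂_3 = (6 − 6) − 0 = 0, and there is no ∂_3, so H_2 = 0.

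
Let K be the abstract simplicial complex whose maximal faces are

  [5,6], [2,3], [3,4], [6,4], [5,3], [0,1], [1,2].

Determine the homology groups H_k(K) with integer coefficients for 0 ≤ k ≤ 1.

H_0 ≅ Z,  H_1 ≅ Z.

Fix the vertex order 0 < 1 < 2 < 3 < 4 < 5 < 6 and write every simplex with vertices in increasing order. Then dim K = 1 and the simplices of K are:

  0-simplices (7): [0], [1], [2], [3], [4], [5], [6]
  1-simplices (7): [0,1], [1,2], [2,3], [3,4], [3,5], [4,6], [5,6]

giving chain groups C_0 ≅ Z^7, C_1 ≅ Z^7.

Boundary ∂_1: C_1 → C_0 is given by ∂[p,q] = [q] − [p]. For instance
  ∂[1,2] = [2] − [1].
As a 7×7 matrix over Z this has rank 6, with invariant factors (1,1,1,1,1,1).

Reading off H_k = ker ∂_k / im ∂_{k+1}:

  H_0: rank C_0 − rank ∂_1 = 7 − 6 = 1, and the invariant factors of ∂_1 are all 1, so H_0 = Z.
  H_1: rank ker ∂_1 − rank ∂_2 = (7 − 6) − 0 = 1, and there is no ∂_2, so H_1 = Z.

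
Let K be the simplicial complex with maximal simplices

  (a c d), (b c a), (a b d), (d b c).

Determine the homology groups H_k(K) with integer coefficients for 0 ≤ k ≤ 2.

Take the total order a < b < c < d on the vertex set. Then K (dimension 2) consists of the simplices:

  0-simplices (4): a, b, c, d
  1-simplices (6): ab, ac, ad, bc, bd, cd
  2-simplices (4): abc, abd, acd, bcd

Hence C_0 ≅ Z^4, C_1 ≅ Z^6, C_2 ≅ Z^4.

Boundary ∂_1: C_1 → C_0 sends each edge [p,q] (with p < q) to q − p. For instance
  ∂bd = d − b.
The 4×6 boundary matrix has rank 3 and Smith normal form diag(1,1,1).

The boundary map ∂_2: C_2 → C_1 acts by ∂[p,q,r] = [q,r] − [p,r] + [p,q]. For instance
  ∂acd = cd − ad + ac,
  ∂abc = bc − ac + ab.
The 6×4 boundary matrix has rank 3 and Smith normal form diag(1,1,1).

Computing H_k = (kernel of ∂_k) / (image of ∂_{k+1}):

  H_0: rank C_0 − rank ∂_1 = 4 − 3 = 1, and the invariant factors of ∂_1 are all 1, so H_0 = Z.
  H_1: rank ker ∂_1 − rank ∂_2 = (6 − 3) − 3 = 0, and the invariant factors of ∂_2 are all 1, so H_1 = 0.
  H_2: rank ker ∂_2 − rank ∂_3 = (4 − 3) − 0 = 1, and there is no ∂_3, so H_2 = Z.

(K is a triangulation of the 2-sphere S^2.)

H_0 = Z,  H_1 = 0,  H_2 = Z.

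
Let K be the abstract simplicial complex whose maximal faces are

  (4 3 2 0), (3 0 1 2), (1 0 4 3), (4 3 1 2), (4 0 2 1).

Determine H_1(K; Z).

H_1 = 0.

Fix the vertex order 0 < 1 < 2 < 3 < 4 and write every simplex with vertices in increasing order. Then dim K = 3 and the simplices of K are:

  0-simplices (5): [0], [1], [2], [3], [4]
  1-simplices (10): [0,1], [0,2], [0,3], [0,4], [1,2], [1,3], [1,4], [2,3], [2,4], [3,4]
  2-simplices (10): [0,1,2], [0,1,3], [0,1,4], [0,2,3], [0,2,4], [0,3,4], [1,2,3], [1,2,4], [1,3,4], [2,3,4]
  3-simplices (5): [0,1,2,3], [0,1,2,4], [0,1,3,4], [0,2,3,4], [1,2,3,4]

Hence C_0 ≅ Z^5, C_1 ≅ Z^10, C_2 ≅ Z^10, C_3 ≅ Z^5.

The boundary map ∂_1: C_1 → C_0 is given by ∂[p,q] = [q] − [p].
As a 5×10 matrix over Z this has rank 4, with invariant factors (1,1,1,1).

The boundary map ∂_2: C_2 → C_1 maps a triangle to the signed sum of its edges. For instance
  ∂[1,2,4] = [2,4] − [1,4] + [1,2],
  ∂[0,1,2] = [1,2] − [0,2] + [0,1].
This gives a 10×10 integer matrix of rank 6; reducing to Smith normal form yields diagonal entries (1,1,1,1,1,1).

∂_3: C_3 → C_2 sends each 3-simplex σ to the alternating sum Σ_i (−1)^i (σ with its i-th vertex removed). For instance
  ∂[0,1,2,3] = [1,2,3] − [0,2,3] + [0,1,3] − [0,1,2],
  ∂[0,1,3,4] = [1,3,4] − [0,3,4] + [0,1,4] − [0,1,3].
The 10×5 boundary matrix has rank 4 and Smith normal form diag(1,1,1,1).

From H_k ≅ ker(∂_k) / im(∂_{k+1}) we obtain:

  H_1: rank ker ∂_1 − rank ∂_2 = (10 − 4) − 6 = 0, and the invariant factors of ∂_2 are all 1, so H_1 ≅ 0.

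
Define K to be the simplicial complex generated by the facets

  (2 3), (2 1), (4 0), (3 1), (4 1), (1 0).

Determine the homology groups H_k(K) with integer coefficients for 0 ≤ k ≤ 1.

Order the vertices as 0 < 1 < 2 < 3 < 4. Listing each simplex with vertices in this order, K has dimension 1 with simplices:

  0-simplices (5): [0], [1], [2], [3], [4]
  1-simplices (6): [0,1], [0,4], [1,2], [1,3], [1,4], [2,3]

giving chain groups C_0 ≅ Z^5, C_1 ≅ Z^6.

The boundary map ∂_1: C_1 → C_0 is given by ∂[p,q] = [q] − [p].
As a 5×6 matrix over Z this has rank 4, with invariant factors (1,1,1,1).

Computing H_k = (kernel of ∂_k) / (image of ∂_{k+1}):

  H_0: rank C_0 − rank ∂_1 = 5 − 4 = 1, and the invariant factors of ∂_1 are all 1, so H_0 ≅ Z.
  H_1: rank ker ∂_1 − rank ∂_2 = (6 − 4) − 0 = 2, and there is no ∂_2, so H_1 ≅ Z^2.

H_0 ≅ Z,  H_1 ≅ Z^2.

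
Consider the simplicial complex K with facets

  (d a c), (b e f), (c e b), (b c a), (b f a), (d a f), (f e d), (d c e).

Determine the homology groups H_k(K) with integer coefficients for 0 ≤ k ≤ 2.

K has 6 vertices, 12 edges, 8 triangles.
rank ∂_0 = 0, rank ∂_1 = 5 ⇒ b_0 = 6 − 0 − 5 = 1; all invariant factors of ∂_1 are 1 so no torsion. So H_0 = Z.
rank ∂_1 = 5, rank ∂_2 = 7 ⇒ b_1 = 12 − 5 − 7 = 0; all invariant factors of ∂_2 are 1 so no torsion. So H_1 = 0.
rank ∂_2 = 7, rank ∂_3 = 0 ⇒ b_2 = 8 − 7 − 0 = 1. So H_2 = Z.

H_0 ≅ Z,  H_1 = 0,  H_2 ≅ Z.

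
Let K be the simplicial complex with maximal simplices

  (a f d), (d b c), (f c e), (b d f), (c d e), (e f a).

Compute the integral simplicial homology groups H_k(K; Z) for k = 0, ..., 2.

K has 6 vertices, 12 edges, 6 triangles.
rank ∂_0 = 0, rank ∂_1 = 5 ⇒ b_0 = 6 − 0 − 5 = 1; all invariant factors of ∂_1 are 1 so no torsion. So H_0 ≅ Z.
rank ∂_1 = 5, rank ∂_2 = 6 ⇒ b_1 = 12 − 5 − 6 = 1; all invariant factors of ∂_2 are 1 so no torsion. So H_1 ≅ Z.
rank ∂_2 = 6, rank ∂_3 = 0 ⇒ b_2 = 6 − 6 − 0 = 0. So H_2 ≅ 0.

H_0 ≅ Z,  H_1 ≅ Z,  H_2 = 0.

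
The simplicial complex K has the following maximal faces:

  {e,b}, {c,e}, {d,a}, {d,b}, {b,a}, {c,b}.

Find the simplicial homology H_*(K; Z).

Take the total order a < b < c < d < e on the vertex set. Then K (dimension 1) consists of the simplices:

  0-simplices (5): a, b, c, d, e
  1-simplices (6): ab, ad, bc, bd, be, ce

so the chain groups are C_0 ≅ Z^5, C_1 ≅ Z^6.

The boundary map ∂_1: C_1 → C_0 sends each edge [p,q] (with p < q) to q − p. For instance
  ∂ad = d − a.
As a 5×6 matrix over Z this has rank 4, with invariant factors (1,1,1,1).

Now H_k = ker ∂_k / im ∂_{k+1}, so:

  H_0: rank C_0 − rank ∂_1 = 5 − 4 = 1, and the invariant factors of ∂_1 are all 1, so H_0 = Z.
  H_1: rank ker ∂_1 − rank ∂_2 = (6 − 4) − 0 = 2, and there is no ∂_2, so H_1 = Z^2.

H_0 ≅ Z,  H_1 ≅ Z^2.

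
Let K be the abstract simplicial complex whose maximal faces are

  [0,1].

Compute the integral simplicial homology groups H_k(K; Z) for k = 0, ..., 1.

Order the vertices as 0 < 1. Listing each simplex with vertices in this order, K has dimension 1 with simplices:

  0-simplices (2): [0], [1]
  1-simplices (1): [0,1]

so the chain groups are C_0 ≅ Z^2, C_1 ≅ Z^1.

The boundary map ∂_1: C_1 → C_0 sends each edge [p,q] (with p < q) to q − p.
As a 2×1 matrix over Z this has rank 1, with invariant factors (1).

From H_k ≅ ker(∂_k) / im(∂_{k+1}) we obtain:

  H_0: rank C_0 − rank ∂_1 = 2 − 1 = 1, and the invariant factors of ∂_1 are all 1, so H_0 = Z.
  H_1: rank ker ∂_1 − rank ∂_2 = (1 − 1) − 0 = 0, and there is no ∂_2, so H_1 = 0.

H_0 ≅ Z,  H_1 = 0.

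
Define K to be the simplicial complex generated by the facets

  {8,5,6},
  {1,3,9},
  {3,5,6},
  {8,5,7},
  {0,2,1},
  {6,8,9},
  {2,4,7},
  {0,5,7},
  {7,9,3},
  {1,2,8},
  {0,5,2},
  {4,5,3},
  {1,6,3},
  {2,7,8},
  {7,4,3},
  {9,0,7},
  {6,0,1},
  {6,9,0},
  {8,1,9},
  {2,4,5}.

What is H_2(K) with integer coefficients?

H_2 ≅ 0.

K has 10 vertices, 30 edges, 20 triangles.
rank ∂_2 = 20, rank ∂_3 = 0 ⇒ b_2 = 20 − 20 − 0 = 0. So H_2 = 0.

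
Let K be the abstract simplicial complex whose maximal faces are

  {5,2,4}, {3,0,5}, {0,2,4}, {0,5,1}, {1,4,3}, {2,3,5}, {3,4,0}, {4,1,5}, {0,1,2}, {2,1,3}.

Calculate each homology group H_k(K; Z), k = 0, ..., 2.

H_0 = Z,  H_1 = Z/2Z,  H_2 = 0.

Take the total order 0 < 1 < 2 < 3 < 4 < 5 on the vertex set. Then K (dimension 2) consists of the simplices:

  0-simplices (6): [0], [1], [2], [3], [4], [5]
  1-simplices (15): [0,1], [0,2], [0,3], [0,4], [0,5], [1,2], [1,3], [1,4], [1,5], [2,3], [2,4], [2,5], [3,4], [3,5], [4,5]
  2-simplices (10): [0,1,2], [0,1,5], [0,2,4], [0,3,4], [0,3,5], [1,2,3], [1,3,4], [1,4,5], [2,3,5], [2,4,5]

so the chain groups are C_0 ≅ Z^6, C_1 ≅ Z^15, C_2 ≅ Z^10.

Boundary ∂_1: C_1 → C_0 maps an edge to its endpoints' difference, ∂[p,q] = q − p. For instance
  ∂[1,4] = [4] − [1].
The 6×15 boundary matrix has rank 5 and Smith normal form diag(1,1,1,1,1).

The boundary map ∂_2: C_2 → C_1 maps a triangle to the signed sum of its edges. For instance
  ∂[0,3,4] = [3,4] − [0,4] + [0,3],
  ∂[0,1,2] = [1,2] − [0,2] + [0,1].
The 15×10 boundary matrix has rank 10 and Smith normal form diag(1,1,1,1,1,1,1,1,1,2).

From H_k ≅ ker(∂_k) / im(∂_{k+1}) we obtain:

  H_0: rank C_0 − rank ∂_1 = 6 − 5 = 1, and the invariant factors of ∂_1 are all 1, so H_0 ≅ Z.
  H_1: rank ker ∂_1 − rank ∂_2 = (15 − 5) − 10 = 0, and ∂_2 has invariant factor 2 > 1, so H_1 ≅ Z/2Z.
  H_2: rank ker ∂_2 − rank ∂_3 = (10 − 10) − 0 = 0, and there is no ∂_3, so H_2 ≅ 0.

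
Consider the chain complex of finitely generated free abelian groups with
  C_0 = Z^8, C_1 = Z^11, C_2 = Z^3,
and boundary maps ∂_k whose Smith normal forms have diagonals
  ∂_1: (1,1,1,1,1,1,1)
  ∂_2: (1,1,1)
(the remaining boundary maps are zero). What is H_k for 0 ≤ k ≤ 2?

H_0: b_0 = 8 − 0 − 7 = 1; torsion from ∂_1 factors > 1: none. So H_0 = Z.
H_1: b_1 = 11 − 7 − 3 = 1; torsion from ∂_2 factors > 1: none. So H_1 = Z.
H_2: b_2 = 3 − 3 − 0 = 0; torsion from ∂_3 factors > 1: none. So H_2 = 0.

H_0 = Z,  H_1 = Z,  H_2 = 0.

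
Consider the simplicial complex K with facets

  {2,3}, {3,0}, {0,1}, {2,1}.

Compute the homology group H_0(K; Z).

H_0 ≅ Z.

Take the total order 0 < 1 < 2 < 3 on the vertex set. Then K (dimension 1) consists of the simplices:

  0-simplices (4): [0], [1], [2], [3]
  1-simplices (4): [0,1], [0,3], [1,2], [2,3]

so the chain groups are C_0 ≅ Z^4, C_1 ≅ Z^4.

Boundary ∂_1: C_1 → C_0 is given by ∂[p,q] = [q] − [p]. For instance
  ∂[0,3] = [3] − [0].
This gives a 4×4 integer matrix of rank 3; reducing to Smith normal form yields diagonal entries (1,1,1).

Computing H_k = (kernel of ∂_k) / (image of ∂_{k+1}):

  H_0: rank C_0 − rank ∂_1 = 4 − 3 = 1, and the invariant factors of ∂_1 are all 1, so H_0 = Z.

(K is a triangulation of the circle S^1.)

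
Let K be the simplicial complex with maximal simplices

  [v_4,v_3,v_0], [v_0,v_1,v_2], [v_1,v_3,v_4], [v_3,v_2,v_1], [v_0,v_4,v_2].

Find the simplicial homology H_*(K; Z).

H_0 ≅ Z,  H_1 ≅ Z,  H_2 = 0.

Order the vertices as v_0 < v_1 < v_2 < v_3 < v_4. Listing each simplex with vertices in this order, K has dimension 2 with simplices:

  0-simplices (5): [v_0], [v_1], [v_2], [v_3], [v_4]
  1-simplices (10): [v_0,v_1], [v_0,v_2], [v_0,v_3], [v_0,v_4], [v_1,v_2], [v_1,v_3], [v_1,v_4], [v_2,v_3], [v_2,v_4], [v_3,v_4]
  2-simplices (5): [v_0,v_1,v_2], [v_0,v_2,v_4], [v_0,v_3,v_4], [v_1,v_2,v_3], [v_1,v_3,v_4]

so the chain groups are C_0 ≅ Z^5, C_1 ≅ Z^10, C_2 ≅ Z^5.

∂_1: C_1 → C_0 is given by ∂[p,q] = [q] − [p]. For instance
  ∂[v_1,v_3] = [v_3] − [v_1].
This gives a 5×10 integer matrix of rank 4; reducing to Smith normal form yields diagonal entries (1,1,1,1).

Boundary ∂_2: C_2 → C_1 sends each 2-simplex [p,q,r] to [q,r] − [p,r] + [p,q]. For instance
  ∂[v_0,v_2,v_4] = [v_2,v_4] − [v_0,v_4] + [v_0,v_2],
  ∂[v_0,v_3,v_4] = [v_3,v_4] − [v_0,v_4] + [v_0,v_3].
The resulting 10×5 matrix has rank 5, and its Smith normal form has invariant factors (1,1,1,1,1).

From H_k ≅ ker(∂_k) / im(∂_{k+1}) we obtain:

  H_0: rank C_0 − rank ∂_1 = 5 − 4 = 1, and the invariant factors of ∂_1 are all 1, so H_0 ≅ Z.
  H_1: rank ker ∂_1 − rank ∂_2 = (10 − 4) − 5 = 1, and the invariant factors of ∂_2 are all 1, so H_1 ≅ Z.
  H_2: rank ker ∂_2 − rank ∂_3 = (5 − 5) − 0 = 0, and there is no ∂_3, so H_2 ≅ 0.

As a check, the Euler characteristic is 5 − 10 + 5 = 0, which agrees with 1 − 1 + 0 = 0.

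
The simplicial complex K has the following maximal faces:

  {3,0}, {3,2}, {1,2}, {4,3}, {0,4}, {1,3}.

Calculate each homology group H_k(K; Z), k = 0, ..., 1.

H_0 ≅ Z,  H_1 ≅ Z^2.

We work with the vertex ordering 0 < 1 < 2 < 3 < 4. The simplices of K, each written with vertices in increasing order, are:

  0-simplices (5): [0], [1], [2], [3], [4]
  1-simplices (6): [0,3], [0,4], [1,2], [1,3], [2,3], [3,4]

giving chain groups C_0 ≅ Z^5, C_1 ≅ Z^6.

The boundary map ∂_1: C_1 → C_0 sends each edge [p,q] (with p < q) to q − p.
The 5×6 boundary matrix has rank 4 and Smith normal form diag(1,1,1,1).

From H_k ≅ ker(∂_k) / im(∂_{k+1}) we obtain:

  H_0: rank C_0 − rank ∂_1 = 5 − 4 = 1, and the invariant factors of ∂_1 are all 1, so H_0 ≅ Z.
  H_1: rank ker ∂_1 − rank ∂_2 = (6 − 4) − 0 = 2, and there is no ∂_2, so H_1 ≅ Z^2.

As a check, the Euler characteristic is 5 − 6 = -1, which agrees with 1 − 2 = -1.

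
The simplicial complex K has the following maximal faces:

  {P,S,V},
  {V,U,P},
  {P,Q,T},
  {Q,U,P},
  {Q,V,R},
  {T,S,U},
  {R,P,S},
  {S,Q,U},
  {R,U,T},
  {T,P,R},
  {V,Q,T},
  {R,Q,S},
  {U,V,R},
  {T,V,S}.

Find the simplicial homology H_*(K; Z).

Fix the vertex order P < Q < R < S < T < U < V and write every simplex with vertices in increasing order. Then dim K = 2 and the simplices of K are:

  0-simplices (7): P, Q, R, S, T, U, V
  1-simplices (21): PQ, PR, PS, PT, PU, PV, QR, QS, QT, QU, QV, RS, RT, RU, RV, ST, SU, SV, TU, TV, UV
  2-simplices (14): PQT, PQU, PRS, PRT, PSV, PUV, QRS, QRV, QSU, QTV, RTU, RUV, STU, STV

so the chain groups are C_0 ≅ Z^7, C_1 ≅ Z^21, C_2 ≅ Z^14.

∂_1: C_1 → C_0 is given by ∂[p,q] = [q] − [p].
The resulting 7×21 matrix has rank 6, and its Smith normal form has invariant factors (1,1,1,1,1,1).

∂_2: C_2 → C_1 acts by ∂[p,q,r] = [q,r] − [p,r] + [p,q]. For instance
  ∂PSV = SV − PV + PS,
  ∂PQT = QT − PT + PQ.
This gives a 21×14 integer matrix of rank 13; reducing to Smith normal form yields diagonal entries (1,1,1,1,1,1,1,1,1,1,1,1,1).

Now H_k = ker ∂_k / im ∂_{k+1}, so:

  H_0: rank C_0 − rank ∂_1 = 7 − 6 = 1, and the invariant factors of ∂_1 are all 1, so H_0 ≅ Z.
  H_1: rank ker ∂_1 − rank ∂_2 = (21 − 6) − 13 = 2, and the invariant factors of ∂_2 are all 1, so H_1 ≅ Z^2.
  H_2: rank ker ∂_2 − rank ∂_3 = (14 − 13) − 0 = 1, and there is no ∂_3, so H_2 ≅ Z.

As a check, the Euler characteristic is 7 − 21 + 14 = 0, which agrees with 1 − 2 + 1 = 0.

H_0 = Z,  H_1 = Z^2,  H_2 = Z.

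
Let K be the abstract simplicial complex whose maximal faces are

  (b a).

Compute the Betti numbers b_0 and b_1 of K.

b_0 = 1, b_1 = 0.

We work with the vertex ordering a < b. The simplices of K, each written with vertices in increasing order, are:

  0-simplices (2): a, b
  1-simplices (1): ab

Hence C_0 ≅ Z^2, C_1 ≅ Z^1.

The boundary map ∂_1: C_1 → C_0 is given by ∂[p,q] = [q] − [p].
This gives a 2×1 integer matrix of rank 1; reducing to Smith normal form yields diagonal entries (1).

Computing H_k = (kernel of ∂_k) / (image of ∂_{k+1}):

  H_0: rank C_0 − rank ∂_1 = 2 − 1 = 1, and the invariant factors of ∂_1 are all 1, so H_0 = Z.
  H_1: rank ker ∂_1 − rank ∂_2 = (1 − 1) − 0 = 0, and there is no ∂_2, so H_1 = 0.

Hence the Betti numbers are b_0 = 1, b_1 = 0.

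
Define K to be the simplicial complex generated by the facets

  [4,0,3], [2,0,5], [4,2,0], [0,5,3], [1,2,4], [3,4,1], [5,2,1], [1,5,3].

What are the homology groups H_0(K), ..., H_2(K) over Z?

H_0 ≅ Z,  H_1 = 0,  H_2 ≅ Z.

Take the total order 0 < 1 < 2 < 3 < 4 < 5 on the vertex set. Then K (dimension 2) consists of the simplices:

  0-simplices (6): [0], [1], [2], [3], [4], [5]
  1-simplices (12): [0,2], [0,3], [0,4], [0,5], [1,2], [1,3], [1,4], [1,5], [2,4], [2,5], [3,4], [3,5]
  2-simplices (8): [0,2,4], [0,2,5], [0,3,4], [0,3,5], [1,2,4], [1,2,5], [1,3,4], [1,3,5]

Hence C_0 ≅ Z^6, C_1 ≅ Z^12, C_2 ≅ Z^8.

The boundary map ∂_1: C_1 → C_0 sends each edge [p,q] (with p < q) to q − p.
As a 6×12 matrix over Z this has rank 5, with invariant factors (1,1,1,1,1).

∂_2: C_2 → C_1 maps a triangle to the signed sum of its edges. For instance
  ∂[1,3,5] = [3,5] − [1,5] + [1,3],
  ∂[1,3,4] = [3,4] − [1,4] + [1,3].
The 12×8 boundary matrix has rank 7 and Smith normal form diag(1,1,1,1,1,1,1).

Computing H_k = (kernel of ∂_k) / (image of ∂_{k+1}):

  H_0: rank C_0 − rank ∂_1 = 6 − 5 = 1, and the invariant factors of ∂_1 are all 1, so H_0 = Z.
  H_1: rank ker ∂_1 − rank ∂_2 = (12 − 5) − 7 = 0, and the invariant factors of ∂_2 are all 1, so H_1 = 0.
  H_2: rank ker ∂_2 − rank ∂_3 = (8 − 7) − 0 = 1, and there is no ∂_3, so H_2 = Z.

As a check, the Euler characteristic is 6 − 12 + 8 = 2, which agrees with 1 − 0 + 1 = 2.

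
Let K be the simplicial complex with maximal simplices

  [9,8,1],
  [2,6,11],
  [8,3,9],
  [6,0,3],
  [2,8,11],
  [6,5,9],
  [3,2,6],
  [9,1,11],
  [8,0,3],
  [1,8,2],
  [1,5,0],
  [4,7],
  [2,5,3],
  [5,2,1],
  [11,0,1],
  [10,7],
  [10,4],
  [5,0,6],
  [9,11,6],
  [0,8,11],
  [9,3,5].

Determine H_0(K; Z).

Fix the vertex order 0 < 1 < 2 < 3 < 4 < 5 < 6 < 7 < 8 < 9 < 10 < 11 and write every simplex with vertices in increasing order. Then dim K = 2 and the simplices of K are:

  0-simplices (12): [0], [1], [2], [3], [4], [5], [6], [7], [8], [9], [10], [11]
  1-simplices (30): (30 of them)
  2-simplices (18): (18 of them)

Hence C_0 ≅ Z^12, C_1 ≅ Z^30, C_2 ≅ Z^18.

The boundary map ∂_1: C_1 → C_0 is given by ∂[p,q] = [q] − [p]. For instance
  ∂[1,2] = [2] − [1].
The resulting 12×30 matrix has rank 10, and its Smith normal form has invariant factors (1,1,1,1,1,1,1,1,1,1).

The boundary map ∂_2: C_2 → C_1 maps a triangle to the signed sum of its edges. For instance
  ∂[0,1,11] = [1,11] − [0,11] + [0,1],
  ∂[1,9,11] = [9,11] − [1,11] + [1,9].
As a 30×18 matrix over Z this has rank 18, with invariant factors (1,1,1,1,1,1,1,1,1,1,1,1,1,1,1,1,1,2).

Computing H_k = (kernel of ∂_k) / (image of ∂_{k+1}):

  H_0: rank C_0 − rank ∂_1 = 12 − 10 = 2, and the invariant factors of ∂_1 are all 1, so H_0 ≅ Z^2.

(K is a triangulation of the disjoint union of the Klein bottle and the circle S^1.)

H_0 ≅ Z^2.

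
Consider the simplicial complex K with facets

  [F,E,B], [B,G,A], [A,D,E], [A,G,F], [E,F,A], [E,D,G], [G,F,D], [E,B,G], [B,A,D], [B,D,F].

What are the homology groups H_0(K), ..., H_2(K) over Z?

H_0 ≅ Z,  H_1 ≅ Z/2,  H_2 = 0.

We work with the vertex ordering A < B < D < E < F < G. The simplices of K, each written with vertices in increasing order, are:

  0-simplices (6): A, B, D, E, F, G
  1-simplices (15): AB, AD, AE, AF, AG, BD, BE, BF, BG, DE, DF, DG, EF, EG, FG
  2-simplices (10): ABD, ABG, ADE, AEF, AFG, BDF, BEF, BEG, DEG, DFG

giving chain groups C_0 ≅ Z^6, C_1 ≅ Z^15, C_2 ≅ Z^10.

∂_1: C_1 → C_0 is given by ∂[p,q] = [q] − [p]. For instance
  ∂BE = E − B.
As a 6×15 matrix over Z this has rank 5, with invariant factors (1,1,1,1,1).

∂_2: C_2 → C_1 sends each 2-simplex [p,q,r] to [q,r] − [p,r] + [p,q]. For instance
  ∂AEF = EF − AF + AE,
  ∂ABG = BG − AG + AB.
This gives a 15×10 integer matrix of rank 10; reducing to Smith normal form yields diagonal entries (1,1,1,1,1,1,1,1,1,2).

Reading off H_k = ker ∂_k / im ∂_{k+1}:

  H_0: rank C_0 − rank ∂_1 = 6 − 5 = 1, and the invariant factors of ∂_1 are all 1, so H_0 ≅ Z.
  H_1: rank ker ∂_1 − rank ∂_2 = (15 − 5) − 10 = 0, and ∂_2 has invariant factor 2 > 1, so H_1 ≅ Z/2.
  H_2: rank ker ∂_2 − rank ∂_3 = (10 − 10) − 0 = 0, and there is no ∂_3, so H_2 ≅ 0.

As a check, the Euler characteristic is 6 − 15 + 10 = 1, which agrees with 1 − 0 + 0 = 1.
(K is a triangulation of the real projective plane RP^2.)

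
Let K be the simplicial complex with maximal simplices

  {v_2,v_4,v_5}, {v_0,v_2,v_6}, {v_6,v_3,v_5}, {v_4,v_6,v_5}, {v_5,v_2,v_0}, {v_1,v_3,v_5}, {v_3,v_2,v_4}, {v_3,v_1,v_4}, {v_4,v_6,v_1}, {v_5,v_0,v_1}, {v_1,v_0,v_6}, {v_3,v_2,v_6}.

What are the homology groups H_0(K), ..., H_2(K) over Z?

H_0 ≅ Z,  H_1 ≅ Z_2,  H_2 = 0.

Order the vertices as v_0 < v_1 < v_2 < v_3 < v_4 < v_5 < v_6. Listing each simplex with vertices in this order, K has dimension 2 with simplices:

  0-simplices (7): [v_0], [v_1], [v_2], [v_3], [v_4], [v_5], [v_6]
  1-simplices (18): (18 of them)
  2-simplices (12): (12 of them)

giving chain groups C_0 ≅ Z^7, C_1 ≅ Z^18, C_2 ≅ Z^12.

The boundary map ∂_1: C_1 → C_0 is given by ∂[p,q] = [q] − [p]. For instance
  ∂[v_5,v_6] = [v_6] − [v_5].
This gives a 7×18 integer matrix of rank 6; reducing to Smith normal form yields diagonal entries (1,1,1,1,1,1).

∂_2: C_2 → C_1 sends each 2-simplex [p,q,r] to [q,r] − [p,r] + [p,q]. For instance
  ∂[v_0,v_1,v_5] = [v_1,v_5] − [v_0,v_5] + [v_0,v_1],
  ∂[v_3,v_5,v_6] = [v_5,v_6] − [v_3,v_6] + [v_3,v_5].
The 18×12 boundary matrix has rank 12 and Smith normal form diag(1,1,1,1,1,1,1,1,1,1,1,2).

From H_k ≅ ker(∂_k) / im(∂_{k+1}) we obtain:

  H_0: rank C_0 − rank ∂_1 = 7 − 6 = 1, and the invariant factors of ∂_1 are all 1, so H_0 = Z.
  H_1: rank ker ∂_1 − rank ∂_2 = (18 − 6) − 12 = 0, and ∂_2 has invariant factor 2 > 1, so H_1 = Z_2.
  H_2: rank ker ∂_2 − rank ∂_3 = (12 − 12) − 0 = 0, and there is no ∂_3, so H_2 = 0.

(K is a triangulation of the real projective plane RP^2.)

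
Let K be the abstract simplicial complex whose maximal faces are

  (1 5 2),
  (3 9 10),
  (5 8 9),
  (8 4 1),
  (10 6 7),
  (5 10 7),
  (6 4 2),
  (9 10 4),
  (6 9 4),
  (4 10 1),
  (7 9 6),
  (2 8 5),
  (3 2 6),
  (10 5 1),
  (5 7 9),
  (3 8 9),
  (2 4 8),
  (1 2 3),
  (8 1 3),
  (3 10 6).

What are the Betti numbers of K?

Take the total order 1 < 2 < 3 < 4 < 5 < 6 < 7 < 8 < 9 < 10 on the vertex set. Then K (dimension 2) consists of the simplices:

  0-simplices (10): [1], [2], [3], [4], [5], [6], [7], [8], [9], [10]
  1-simplices (30): (30 of them)
  2-simplices (20): (20 of them)

so the chain groups are C_0 ≅ Z^10, C_1 ≅ Z^30, C_2 ≅ Z^20.

Boundary ∂_1: C_1 → C_0 is given by ∂[p,q] = [q] − [p]. For instance
  ∂[5,7] = [7] − [5].
This gives a 10×30 integer matrix of rank 9; reducing to Smith normal form yields diagonal entries (1,1,1,1,1,1,1,1,1).

Boundary ∂_2: C_2 → C_1 sends each 2-simplex [p,q,r] to [q,r] − [p,r] + [p,q]. For instance
  ∂[1,3,8] = [3,8] − [1,8] + [1,3],
  ∂[3,6,10] = [6,10] − [3,10] + [3,6].
As a 30×20 matrix over Z this has rank 20, with invariant factors (1,1,1,1,1,1,1,1,1,1,1,1,1,1,1,1,1,1,1,2).

Now H_k = ker ∂_k / im ∂_{k+1}, so:

  H_0: rank C_0 − rank ∂_1 = 10 − 9 = 1, and the invariant factors of ∂_1 are all 1, so H_0 ≅ Z.
  H_1: rank ker ∂_1 − rank ∂_2 = (30 − 9) − 20 = 1, and ∂_2 has invariant factor 2 > 1, so H_1 ≅ Z ⊕ Z/2.
  H_2: rank ker ∂_2 − rank ∂_3 = (20 − 20) − 0 = 0, and there is no ∂_3, so H_2 ≅ 0.

Hence the Betti numbers are b_0 = 1, b_1 = 1, b_2 = 0.

b_0 = 1, b_1 = 1, b_2 = 0.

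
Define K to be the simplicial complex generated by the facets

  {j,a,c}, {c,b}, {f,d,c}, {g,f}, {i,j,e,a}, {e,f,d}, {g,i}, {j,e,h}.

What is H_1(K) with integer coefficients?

Take the total order a < b < c < d < e < f < g < h < i < j on the vertex set. Then K (dimension 3) consists of the simplices:

  0-simplices (10): a, b, c, d, e, f, g, h, i, j
  1-simplices (18): ac, ae, ai, aj, bc, cd, cf, cj, de, df, ef, eh, ei, ej, fg, gi, hj, ij
  2-simplices (8): acj, aei, aej, aij, cdf, def, ehj, eij
  3-simplices (1): aeij

giving chain groups C_0 ≅ Z^10, C_1 ≅ Z^18, C_2 ≅ Z^8, C_3 ≅ Z^1.

Boundary ∂_1: C_1 → C_0 maps an edge to its endpoints' difference, ∂[p,q] = q − p. For instance
  ∂fg = g − f.
The 10×18 boundary matrix has rank 9 and Smith normal form diag(1,1,1,1,1,1,1,1,1).

The boundary map ∂_2: C_2 → C_1 maps a triangle to the signed sum of its edges. For instance
  ∂cdf = df − cf + cd,
  ∂aej = ej − aj + ae.
The resulting 18×8 matrix has rank 7, and its Smith normal form has invariant factors (1,1,1,1,1,1,1).

∂_3: C_3 → C_2 sends each 3-simplex σ to the alternating sum Σ_i (−1)^i (σ with its i-th vertex removed). For instance
  ∂aeij = eij − aij + aej − aei.
As a 8×1 matrix over Z this has rank 1, with invariant factors (1).

Now H_k = ker ∂_k / im ∂_{k+1}, so:

  H_1: rank ker ∂_1 − rank ∂_2 = (18 − 9) − 7 = 2, and the invariant factors of ∂_2 are all 1, so H_1 = Z^2.

H_1 ≅ Z^2.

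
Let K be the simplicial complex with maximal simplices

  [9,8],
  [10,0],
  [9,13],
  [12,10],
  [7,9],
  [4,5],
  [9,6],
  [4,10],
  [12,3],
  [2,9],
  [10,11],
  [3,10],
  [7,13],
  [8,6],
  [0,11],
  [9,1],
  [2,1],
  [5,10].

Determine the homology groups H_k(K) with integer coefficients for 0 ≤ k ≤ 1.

Fix the vertex order 0 < 1 < 2 < 3 < 4 < 5 < 6 < 7 < 8 < 9 < 10 < 11 < 12 < 13 and write every simplex with vertices in increasing order. Then dim K = 1 and the simplices of K are:

  0-simplices (14): [0], [1], [2], [3], [4], [5], [6], [7], [8], [9], [10], [11], [12], [13]
  1-simplices (18): [0,10], [0,11], [1,2], [1,9], [2,9], [3,10], [3,12], [4,5], [4,10], [5,10], [6,8], [6,9], [7,9], [7,13], [8,9], [9,13], [10,11], [10,12]

so the chain groups are C_0 ≅ Z^14, C_1 ≅ Z^18.

Boundary ∂_1: C_1 → C_0 maps an edge to its endpoints' difference, ∂[p,q] = q − p. For instance
  ∂[9,13] = [13] − [9].
The 14×18 boundary matrix has rank 12 and Smith normal form diag(1,1,1,1,1,1,1,1,1,1,1,1).

From H_k ≅ ker(∂_k) / im(∂_{k+1}) we obtain:

  H_0: rank C_0 − rank ∂_1 = 14 − 12 = 2, and the invariant factors of ∂_1 are all 1, so H_0 ≅ Z^2.
  H_1: rank ker ∂_1 − rank ∂_2 = (18 − 12) − 0 = 6, and there is no ∂_2, so H_1 ≅ Z^6.

(K is a triangulation of the disjoint union of a wedge of 3 circles and a wedge of 3 circles.)

H_0 = Z^2,  H_1 = Z^6.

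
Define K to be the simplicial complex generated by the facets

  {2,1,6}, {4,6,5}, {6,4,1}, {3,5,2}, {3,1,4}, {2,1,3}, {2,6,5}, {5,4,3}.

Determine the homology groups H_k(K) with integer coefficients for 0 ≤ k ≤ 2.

Fix the vertex order 1 < 2 < 3 < 4 < 5 < 6 and write every simplex with vertices in increasing order. Then dim K = 2 and the simplices of K are:

  0-simplices (6): [1], [2], [3], [4], [5], [6]
  1-simplices (12): [1,2], [1,3], [1,4], [1,6], [2,3], [2,5], [2,6], [3,4], [3,5], [4,5], [4,6], [5,6]
  2-simplices (8): [1,2,3], [1,2,6], [1,3,4], [1,4,6], [2,3,5], [2,5,6], [3,4,5], [4,5,6]

so the chain groups are C_0 ≅ Z^6, C_1 ≅ Z^12, C_2 ≅ Z^8.

Boundary ∂_1: C_1 → C_0 maps an edge to its endpoints' difference, ∂[p,q] = q − p. For instance
  ∂[2,6] = [6] − [2].
The resulting 6×12 matrix has rank 5, and its Smith normal form has invariant factors (1,1,1,1,1).

The boundary map ∂_2: C_2 → C_1 acts by ∂[p,q,r] = [q,r] − [p,r] + [p,q]. For instance
  ∂[1,4,6] = [4,6] − [1,6] + [1,4],
  ∂[1,2,6] = [2,6] − [1,6] + [1,2].
The 12×8 boundary matrix has rank 7 and Smith normal form diag(1,1,1,1,1,1,1).

Computing H_k = (kernel of ∂_k) / (image of ∂_{k+1}):

  H_0: rank C_0 − rank ∂_1 = 6 − 5 = 1, and the invariant factors of ∂_1 are all 1, so H_0 ≅ Z.
  H_1: rank ker ∂_1 − rank ∂_2 = (12 − 5) − 7 = 0, and the invariant factors of ∂_2 are all 1, so H_1 ≅ 0.
  H_2: rank ker ∂_2 − rank ∂_3 = (8 − 7) − 0 = 1, and there is no ∂_3, so H_2 ≅ Z.

As a check, the Euler characteristic is 6 − 12 + 8 = 2, which agrees with 1 − 0 + 1 = 2.

H_0 ≅ Z,  H_1 = 0,  H_2 ≅ Z.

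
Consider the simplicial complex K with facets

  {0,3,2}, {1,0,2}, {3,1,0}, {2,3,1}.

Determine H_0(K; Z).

Take the total order 0 < 1 < 2 < 3 on the vertex set. Then K (dimension 2) consists of the simplices:

  0-simplices (4): [0], [1], [2], [3]
  1-simplices (6): [0,1], [0,2], [0,3], [1,2], [1,3], [2,3]
  2-simplices (4): [0,1,2], [0,1,3], [0,2,3], [1,2,3]

so the chain groups are C_0 ≅ Z^4, C_1 ≅ Z^6, C_2 ≅ Z^4.

The boundary map ∂_1: C_1 → C_0 sends each edge [p,q] (with p < q) to q − p. For instance
  ∂[1,2] = [2] − [1].
The 4×6 boundary matrix has rank 3 and Smith normal form diag(1,1,1).

∂_2: C_2 → C_1 sends each 2-simplex [p,q,r] to [q,r] − [p,r] + [p,q]. For instance
  ∂[0,2,3] = [2,3] − [0,3] + [0,2],
  ∂[0,1,3] = [1,3] − [0,3] + [0,1].
The resulting 6×4 matrix has rank 3, and its Smith normal form has invariant factors (1,1,1).

Reading off H_k = ker ∂_k / im ∂_{k+1}:

  H_0: rank C_0 − rank ∂_1 = 4 − 3 = 1, and the invariant factors of ∂_1 are all 1, so H_0 = Z.

(K is a triangulation of the 2-sphere S^2.)

H_0 = Z.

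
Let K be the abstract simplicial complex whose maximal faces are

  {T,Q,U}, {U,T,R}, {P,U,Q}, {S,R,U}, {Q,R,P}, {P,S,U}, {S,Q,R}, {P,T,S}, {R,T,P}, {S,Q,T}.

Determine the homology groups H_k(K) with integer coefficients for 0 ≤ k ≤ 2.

Take the total order P < Q < R < S < T < U on the vertex set. Then K (dimension 2) consists of the simplices:

  0-simplices (6): P, Q, R, S, T, U
  1-simplices (15): PQ, PR, PS, PT, PU, QR, QS, QT, QU, RS, RT, RU, ST, SU, TU
  2-simplices (10): PQR, PQU, PRT, PST, PSU, QRS, QST, QTU, RSU, RTU

giving chain groups C_0 ≅ Z^6, C_1 ≅ Z^15, C_2 ≅ Z^10.

∂_1: C_1 → C_0 maps an edge to its endpoints' difference, ∂[p,q] = q − p. For instance
  ∂PU = U − P.
The resulting 6×15 matrix has rank 5, and its Smith normal form has invariant factors (1,1,1,1,1).

∂_2: C_2 → C_1 maps a triangle to the signed sum of its edges. For instance
  ∂QST = ST − QT + QS,
  ∂PRT = RT − PT + PR.
As a 15×10 matrix over Z this has rank 10, with invariant factors (1,1,1,1,1,1,1,1,1,2).

Reading off H_k = ker ∂_k / im ∂_{k+1}:

  H_0: rank C_0 − rank ∂_1 = 6 − 5 = 1, and the invariant factors of ∂_1 are all 1, so H_0 = Z.
  H_1: rank ker ∂_1 − rank ∂_2 = (15 − 5) − 10 = 0, and ∂_2 has invariant factor 2 > 1, so H_1 = Z/2Z.
  H_2: rank ker ∂_2 − rank ∂_3 = (10 − 10) − 0 = 0, and there is no ∂_3, so H_2 = 0.

As a check, the Euler characteristic is 6 − 15 + 10 = 1, which agrees with 1 − 0 + 0 = 1.

H_0 = Z,  H_1 = Z/2Z,  H_2 = 0.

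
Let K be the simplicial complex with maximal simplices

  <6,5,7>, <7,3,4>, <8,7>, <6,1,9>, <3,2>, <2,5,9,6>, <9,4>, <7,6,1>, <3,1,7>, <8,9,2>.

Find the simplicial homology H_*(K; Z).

Fix the vertex order 1 < 2 < 3 < 4 < 5 < 6 < 7 < 8 < 9 and write every simplex with vertices in increasing order. Then dim K = 3 and the simplices of K are:

  0-simplices (9): [1], [2], [3], [4], [5], [6], [7], [8], [9]
  1-simplices (20): [1,3], [1,6], [1,7], [1,9], [2,3], [2,5], [2,6], [2,8], [2,9], [3,4], [3,7], [4,7], [4,9], [5,6], [5,7], [5,9], [6,7], [6,9], [7,8], [8,9]
  2-simplices (10): [1,3,7], [1,6,7], [1,6,9], [2,5,6], [2,5,9], [2,6,9], [2,8,9], [3,4,7], [5,6,7], [5,6,9]
  3-simplices (1): [2,5,6,9]

so the chain groups are C_0 ≅ Z^9, C_1 ≅ Z^20, C_2 ≅ Z^10, C_3 ≅ Z^1.

Boundary ∂_1: C_1 → C_0 is given by ∂[p,q] = [q] − [p].
This gives a 9×20 integer matrix of rank 8; reducing to Smith normal form yields diagonal entries (1,1,1,1,1,1,1,1).

Boundary ∂_2: C_2 → C_1 sends each 2-simplex [p,q,r] to [q,r] − [p,r] + [p,q]. For instance
  ∂[2,6,9] = [6,9] − [2,9] + [2,6],
  ∂[1,6,7] = [6,7] − [1,7] + [1,6].
The resulting 20×10 matrix has rank 9, and its Smith normal form has invariant factors (1,1,1,1,1,1,1,1,1).

∂_3: C_3 → C_2 sends each 3-simplex σ to the alternating sum Σ_i (−1)^i (σ with its i-th vertex removed). For instance
  ∂[2,5,6,9] = [5,6,9] − [2,6,9] + [2,5,9] − [2,5,6].
The resulting 10×1 matrix has rank 1, and its Smith normal form has invariant factors (1).

Now H_k = ker ∂_k / im ∂_{k+1}, so:

  H_0: rank C_0 − rank ∂_1 = 9 − 8 = 1, and the invariant factors of ∂_1 are all 1, so H_0 ≅ Z.
  H_1: rank ker ∂_1 − rank ∂_2 = (20 − 8) − 9 = 3, and the invariant factors of ∂_2 are all 1, so H_1 ≅ Z^3.
  H_2: rank ker ∂_2 − rank ∂_3 = (10 − 9) − 1 = 0, and the invariant factors of ∂_3 are all 1, so H_2 ≅ 0.
  H_3: rank ker ∂_3 − rank ∂_4 = (1 − 1) − 0 = 0, and there is no ∂_4, so H_3 ≅ 0.

H_0 ≅ Z,  H_1 ≅ Z^3,  H_2 = 0,  H_3 = 0.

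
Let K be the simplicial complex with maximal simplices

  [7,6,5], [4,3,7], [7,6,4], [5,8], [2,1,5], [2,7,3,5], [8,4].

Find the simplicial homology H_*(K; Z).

H_0 = Z,  H_1 = Z,  H_2 = 0,  H_3 = 0.

Fix the vertex order 1 < 2 < 3 < 4 < 5 < 6 < 7 < 8 and write every simplex with vertices in increasing order. Then dim K = 3 and the simplices of K are:

  0-simplices (8): [1], [2], [3], [4], [5], [6], [7], [8]
  1-simplices (15): [1,2], [1,5], [2,3], [2,5], [2,7], [3,4], [3,5], [3,7], [4,6], [4,7], [4,8], [5,6], [5,7], [5,8], [6,7]
  2-simplices (8): [1,2,5], [2,3,5], [2,3,7], [2,5,7], [3,4,7], [3,5,7], [4,6,7], [5,6,7]
  3-simplices (1): [2,3,5,7]

so the chain groups are C_0 ≅ Z^8, C_1 ≅ Z^15, C_2 ≅ Z^8, C_3 ≅ Z^1.

The boundary map ∂_1: C_1 → C_0 is given by ∂[p,q] = [q] − [p]. For instance
  ∂[2,7] = [7] − [2].
As a 8×15 matrix over Z this has rank 7, with invariant factors (1,1,1,1,1,1,1).

Boundary ∂_2: C_2 → C_1 acts by ∂[p,q,r] = [q,r] − [p,r] + [p,q]. For instance
  ∂[5,6,7] = [6,7] − [5,7] + [5,6],
  ∂[2,3,7] = [3,7] − [2,7] + [2,3].
As a 15×8 matrix over Z this has rank 7, with invariant factors (1,1,1,1,1,1,1).

∂_3: C_3 → C_2 sends each 3-simplex σ to the alternating sum Σ_i (−1)^i (σ with its i-th vertex removed). For instance
  ∂[2,3,5,7] = [3,5,7] − [2,5,7] + [2,3,7] − [2,3,5].
As a 8×1 matrix over Z this has rank 1, with invariant factors (1).

Computing H_k = (kernel of ∂_k) / (image of ∂_{k+1}):

  H_0: rank C_0 − rank ∂_1 = 8 − 7 = 1, and the invariant factors of ∂_1 are all 1, so H_0 ≅ Z.
  H_1: rank ker ∂_1 − rank ∂_2 = (15 − 7) − 7 = 1, and the invariant factors of ∂_2 are all 1, so H_1 ≅ Z.
  H_2: rank ker ∂_2 − rank ∂_3 = (8 − 7) − 1 = 0, and the invariant factors of ∂_3 are all 1, so H_2 ≅ 0.
  H_3: rank ker ∂_3 − rank ∂_4 = (1 − 1) − 0 = 0, and there is no ∂_4, so H_3 ≅ 0.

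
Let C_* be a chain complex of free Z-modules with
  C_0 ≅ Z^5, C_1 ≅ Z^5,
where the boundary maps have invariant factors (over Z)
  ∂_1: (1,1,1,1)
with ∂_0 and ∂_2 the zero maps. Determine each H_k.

H_0 ≅ Z,  H_1 ≅ Z.

H_0: b_0 = 5 − 0 − 4 = 1; torsion from ∂_1 factors > 1: none. So H_0 ≅ Z.
H_1: b_1 = 5 − 4 − 0 = 1; torsion from ∂_2 factors > 1: none. So H_1 ≅ Z.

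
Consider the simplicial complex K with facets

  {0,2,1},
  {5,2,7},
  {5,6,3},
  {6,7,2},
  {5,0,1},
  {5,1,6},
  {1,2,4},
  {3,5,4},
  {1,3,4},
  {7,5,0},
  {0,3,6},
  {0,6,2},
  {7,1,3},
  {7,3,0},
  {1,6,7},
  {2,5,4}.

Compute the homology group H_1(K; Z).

We work with the vertex ordering 0 < 1 < 2 < 3 < 4 < 5 < 6 < 7. The simplices of K, each written with vertices in increasing order, are:

  0-simplices (8): [0], [1], [2], [3], [4], [5], [6], [7]
  1-simplices (24): (24 of them)
  2-simplices (16): [0,1,2], [0,1,5], [0,2,6], [0,3,6], [0,3,7], [0,5,7], [1,2,4], [1,3,4], [1,3,7], [1,5,6], [1,6,7], [2,4,5], [2,5,7], [2,6,7], [3,4,5], [3,5,6]

giving chain groups C_0 ≅ Z^8, C_1 ≅ Z^24, C_2 ≅ Z^16.

Boundary ∂_1: C_1 → C_0 maps an edge to its endpoints' difference, ∂[p,q] = q − p.
As a 8×24 matrix over Z this has rank 7, with invariant factors (1,1,1,1,1,1,1).

The boundary map ∂_2: C_2 → C_1 sends each 2-simplex [p,q,r] to [q,r] − [p,r] + [p,q]. For instance
  ∂[0,1,5] = [1,5] − [0,5] + [0,1],
  ∂[1,5,6] = [5,6] − [1,6] + [1,5].
The resulting 24×16 matrix has rank 15, and its Smith normal form has invariant factors (1,1,1,1,1,1,1,1,1,1,1,1,1,1,1).

From H_k ≅ ker(∂_k) / im(∂_{k+1}) we obtain:

  H_1: rank ker ∂_1 − rank ∂_2 = (24 − 7) − 15 = 2, and the invariant factors of ∂_2 are all 1, so H_1 ≅ Z^2.

(K is a triangulation of the torus T^2.)

H_1 = Z^2.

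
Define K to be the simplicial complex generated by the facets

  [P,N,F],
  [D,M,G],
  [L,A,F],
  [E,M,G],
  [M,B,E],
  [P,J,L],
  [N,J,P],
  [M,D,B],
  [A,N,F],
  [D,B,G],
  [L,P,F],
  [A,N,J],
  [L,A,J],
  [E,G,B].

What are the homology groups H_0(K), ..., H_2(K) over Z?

K has 11 vertices, 21 edges, 14 triangles.
rank ∂_0 = 0, rank ∂_1 = 9 ⇒ b_0 = 11 − 0 − 9 = 2; all invariant factors of ∂_1 are 1 so no torsion. So H_0 ≅ Z^2.
rank ∂_1 = 9, rank ∂_2 = 12 ⇒ b_1 = 21 − 9 − 12 = 0; all invariant factors of ∂_2 are 1 so no torsion. So H_1 ≅ 0.
rank ∂_2 = 12, rank ∂_3 = 0 ⇒ b_2 = 14 − 12 − 0 = 2. So H_2 ≅ Z^2.

H_0 = Z^2,  H_1 = 0,  H_2 = Z^2.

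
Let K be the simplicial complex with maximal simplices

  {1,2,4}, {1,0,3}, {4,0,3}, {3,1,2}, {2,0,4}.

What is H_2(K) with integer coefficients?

Order the vertices as 0 < 1 < 2 < 3 < 4. Listing each simplex with vertices in this order, K has dimension 2 with simplices:

  0-simplices (5): [0], [1], [2], [3], [4]
  1-simplices (10): [0,1], [0,2], [0,3], [0,4], [1,2], [1,3], [1,4], [2,3], [2,4], [3,4]
  2-simplices (5): [0,1,3], [0,2,4], [0,3,4], [1,2,3], [1,2,4]

Hence C_0 ≅ Z^5, C_1 ≅ Z^10, C_2 ≅ Z^5.

Boundary ∂_1: C_1 → C_0 sends each edge [p,q] (with p < q) to q − p.
This gives a 5×10 integer matrix of rank 4; reducing to Smith normal form yields diagonal entries (1,1,1,1).

Boundary ∂_2: C_2 → C_1 acts by ∂[p,q,r] = [q,r] − [p,r] + [p,q]. For instance
  ∂[0,2,4] = [2,4] − [0,4] + [0,2],
  ∂[1,2,3] = [2,3] − [1,3] + [1,2].
The 10×5 boundary matrix has rank 5 and Smith normal form diag(1,1,1,1,1).

Reading off H_k = ker ∂_k / im ∂_{k+1}:

  H_2: rank ker ∂_2 − rank ∂_3 = (5 − 5) − 0 = 0, and there is no ∂_3, so H_2 ≅ 0.

H_2 = 0.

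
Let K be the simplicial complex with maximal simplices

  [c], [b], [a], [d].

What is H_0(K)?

K has 4 vertices.
rank ∂_0 = 0, rank ∂_1 = 0 ⇒ b_0 = 4 − 0 − 0 = 4. So H_0 ≅ Z^4.

H_0 = Z^4.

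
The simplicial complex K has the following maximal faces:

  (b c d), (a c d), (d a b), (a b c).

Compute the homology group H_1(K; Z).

H_1 = 0.

Fix the vertex order a < b < c < d and write every simplex with vertices in increasing order. Then dim K = 2 and the simplices of K are:

  0-simplices (4): a, b, c, d
  1-simplices (6): ab, ac, ad, bc, bd, cd
  2-simplices (4): abc, abd, acd, bcd

Hence C_0 ≅ Z^4, C_1 ≅ Z^6, C_2 ≅ Z^4.

The boundary map ∂_1: C_1 → C_0 is given by ∂[p,q] = [q] − [p].
The 4×6 boundary matrix has rank 3 and Smith normal form diag(1,1,1).

Boundary ∂_2: C_2 → C_1 maps a triangle to the signed sum of its edges. For instance
  ∂acd = cd − ad + ac,
  ∂abc = bc − ac + ab.
This gives a 6×4 integer matrix of rank 3; reducing to Smith normal form yields diagonal entries (1,1,1).

Now H_k = ker ∂_k / im ∂_{k+1}, so:

  H_1: rank ker ∂_1 − rank ∂_2 = (6 − 3) − 3 = 0, and the invariant factors of ∂_2 are all 1, so H_1 = 0.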